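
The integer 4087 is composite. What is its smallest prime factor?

4087 is odd.
Digit sum 19, not divisible by 3.
Ends in 7: not divisible by 5.
7: 4087 = 7·583 + 6
11: 4087 = 11·371 + 6
13: 4087 = 13·314 + 5
17: 4087 = 17·240 + 7
19: 4087 = 19·215 + 2
23: 4087 = 23·177 + 16
29: 4087 = 29·140 + 27
31: 4087 = 31·131 + 26
37: 4087 = 37·110 + 17
41: 4087 = 41·99 + 28
43: 4087 = 43·95 + 2
47: 4087 = 47·86 + 45
53: 4087 = 53·77 + 6
59: 4087 = 59·69 + 16
61: 4087 = 61·67

61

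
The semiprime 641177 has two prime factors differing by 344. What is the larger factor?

Since p = q + 344, we have 641177 = q(q + 344), so q² + 344q − 641177 = 0.
Discriminant: 344² + 4·641177 = 118336 + 2564708 = 2683044; √2683044 = 1638.
q = (−344 + 1638)/2 = 647, and p = q + 344 = 991.
Check: 647 · 991 = 641177.

991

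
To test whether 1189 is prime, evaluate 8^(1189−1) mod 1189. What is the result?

836

8^1 ≡ 8 (mod 1189)
8^2 ≡ 8^2 = 64 ≡ 64 (mod 1189)
8^4 ≡ 64^2 = 4096 ≡ 529 (mod 1189)
8^8 ≡ 529^2 = 279841 ≡ 426 (mod 1189)
8^16 ≡ 426^2 = 181476 ≡ 748 (mod 1189)
8^32 ≡ 748^2 = 559504 ≡ 674 (mod 1189)
8^64 ≡ 674^2 = 454276 ≡ 78 (mod 1189)
8^128 ≡ 78^2 = 6084 ≡ 139 (mod 1189)
8^256 ≡ 139^2 = 19321 ≡ 297 (mod 1189)
8^512 ≡ 297^2 = 88209 ≡ 223 (mod 1189)
8^1024 ≡ 223^2 = 49729 ≡ 980 (mod 1189)
1188 = 1024 + 128 + 32 + 4 in binary powers of 2.
So 8^1188 ≡ 980 · 139 · 674 · 529 ≡ 836 (mod 1189).
Since 836 ≠ 1, base 8 is a Fermat witness: 1189 is composite.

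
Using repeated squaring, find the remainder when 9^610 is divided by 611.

9^1 ≡ 9 (mod 611)
9^2 ≡ 9^2 = 81 ≡ 81 (mod 611)
9^4 ≡ 81^2 = 6561 ≡ 451 (mod 611)
9^8 ≡ 451^2 = 203401 ≡ 549 (mod 611)
9^16 ≡ 549^2 = 301401 ≡ 178 (mod 611)
9^32 ≡ 178^2 = 31684 ≡ 523 (mod 611)
9^64 ≡ 523^2 = 273529 ≡ 412 (mod 611)
9^128 ≡ 412^2 = 169744 ≡ 497 (mod 611)
9^256 ≡ 497^2 = 247009 ≡ 165 (mod 611)
9^512 ≡ 165^2 = 27225 ≡ 341 (mod 611)
610 = 512 + 64 + 32 + 2 in binary powers of 2.
So 9^610 ≡ 341 · 412 · 523 · 81 ≡ 191 (mod 611).
Since 191 ≠ 1, base 9 is a Fermat witness: 611 is composite.

191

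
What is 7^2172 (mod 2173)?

523

7^1 ≡ 7 (mod 2173)
7^2 ≡ 7^2 = 49 ≡ 49 (mod 2173)
7^4 ≡ 49^2 = 2401 ≡ 228 (mod 2173)
7^8 ≡ 228^2 = 51984 ≡ 2005 (mod 2173)
7^16 ≡ 2005^2 = 4020025 ≡ 2148 (mod 2173)
7^32 ≡ 2148^2 = 4613904 ≡ 625 (mod 2173)
7^64 ≡ 625^2 = 390625 ≡ 1658 (mod 2173)
7^128 ≡ 1658^2 = 2748964 ≡ 119 (mod 2173)
7^256 ≡ 119^2 = 14161 ≡ 1123 (mod 2173)
7^512 ≡ 1123^2 = 1261129 ≡ 789 (mod 2173)
7^1024 ≡ 789^2 = 622521 ≡ 1043 (mod 2173)
7^2048 ≡ 1043^2 = 1087849 ≡ 1349 (mod 2173)
2172 = 2048 + 64 + 32 + 16 + 8 + 4 in binary powers of 2.
So 7^2172 ≡ 1349 · 1658 · 625 · 2148 · 2005 · 228 ≡ 523 (mod 2173).
Since 523 ≠ 1, base 7 is a Fermat witness: 2173 is composite.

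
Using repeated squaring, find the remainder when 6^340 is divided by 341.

56

6^1 ≡ 6 (mod 341)
6^2 ≡ 6^2 = 36 ≡ 36 (mod 341)
6^4 ≡ 36^2 = 1296 ≡ 273 (mod 341)
6^8 ≡ 273^2 = 74529 ≡ 191 (mod 341)
6^16 ≡ 191^2 = 36481 ≡ 335 (mod 341)
6^32 ≡ 335^2 = 112225 ≡ 36 (mod 341)
6^64 ≡ 36^2 = 1296 ≡ 273 (mod 341)
6^128 ≡ 273^2 = 74529 ≡ 191 (mod 341)
6^256 ≡ 191^2 = 36481 ≡ 335 (mod 341)
340 = 256 + 64 + 16 + 4 in binary powers of 2.
So 6^340 ≡ 335 · 273 · 335 · 273 ≡ 56 (mod 341).
Since 56 ≠ 1, base 6 is a Fermat witness: 341 is composite.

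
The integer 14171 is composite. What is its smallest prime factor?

37

14171 is odd.
Digit sum 14, not divisible by 3.
Ends in 1: not divisible by 5.
7: 14171 = 7·2024 + 3
11: 14171 = 11·1288 + 3
13: 14171 = 13·1090 + 1
17: 14171 = 17·833 + 10
19: 14171 = 19·745 + 16
23: 14171 = 23·616 + 3
29: 14171 = 29·488 + 19
31: 14171 = 31·457 + 4
37: 14171 = 37·383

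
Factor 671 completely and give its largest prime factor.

671 = 11 · 61
61 is prime.
So 671 = 11 · 61; the largest prime factor is 61.

61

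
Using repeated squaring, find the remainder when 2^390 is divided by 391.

2^1 ≡ 2 (mod 391)
2^2 ≡ 2^2 = 4 ≡ 4 (mod 391)
2^4 ≡ 4^2 = 16 ≡ 16 (mod 391)
2^8 ≡ 16^2 = 256 ≡ 256 (mod 391)
2^16 ≡ 256^2 = 65536 ≡ 239 (mod 391)
2^32 ≡ 239^2 = 57121 ≡ 35 (mod 391)
2^64 ≡ 35^2 = 1225 ≡ 52 (mod 391)
2^128 ≡ 52^2 = 2704 ≡ 358 (mod 391)
2^256 ≡ 358^2 = 128164 ≡ 307 (mod 391)
390 = 256 + 128 + 4 + 2 in binary powers of 2.
So 2^390 ≡ 307 · 358 · 16 · 4 ≡ 285 (mod 391).
Since 285 ≠ 1, base 2 is a Fermat witness: 391 is composite.

285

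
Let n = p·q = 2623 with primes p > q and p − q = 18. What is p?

61

Since p = q + 18, we have 2623 = q(q + 18), so q² + 18q − 2623 = 0.
Discriminant: 18² + 4·2623 = 324 + 10492 = 10816; √10816 = 104.
q = (−18 + 104)/2 = 43, and p = q + 18 = 61.
Check: 43 · 61 = 2623.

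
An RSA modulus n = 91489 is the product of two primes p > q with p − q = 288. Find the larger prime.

479

Since p = q + 288, we have 91489 = q(q + 288), so q² + 288q − 91489 = 0.
Discriminant: 288² + 4·91489 = 82944 + 365956 = 448900; √448900 = 670.
q = (−288 + 670)/2 = 191, and p = q + 288 = 479.
Check: 191 · 479 = 91489.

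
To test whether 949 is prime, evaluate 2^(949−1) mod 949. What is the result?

2^1 ≡ 2 (mod 949)
2^2 ≡ 2^2 = 4 ≡ 4 (mod 949)
2^4 ≡ 4^2 = 16 ≡ 16 (mod 949)
2^8 ≡ 16^2 = 256 ≡ 256 (mod 949)
2^16 ≡ 256^2 = 65536 ≡ 55 (mod 949)
2^32 ≡ 55^2 = 3025 ≡ 178 (mod 949)
2^64 ≡ 178^2 = 31684 ≡ 367 (mod 949)
2^128 ≡ 367^2 = 134689 ≡ 880 (mod 949)
2^256 ≡ 880^2 = 774400 ≡ 16 (mod 949)
2^512 ≡ 16^2 = 256 ≡ 256 (mod 949)
948 = 512 + 256 + 128 + 32 + 16 + 4 in binary powers of 2.
So 2^948 ≡ 256 · 16 · 880 · 178 · 55 · 16 ≡ 300 (mod 949).
Since 300 ≠ 1, base 2 is a Fermat witness: 949 is composite.

300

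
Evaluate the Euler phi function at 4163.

Factor: 4163 = 23 · 181.
φ(4163) = (23−1) · (181−1) = 22 · 180 = 3960.

3960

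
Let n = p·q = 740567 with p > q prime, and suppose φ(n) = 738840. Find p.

φ(n) = (p−1)(q−1) = n − (p+q) + 1, so p + q = 740567 − 738840 + 1 = 1728.
p and q are the roots of t² − 1728t + 740567 = 0.
Discriminant: 1728² − 4·740567 = 2985984 − 2962268 = 23716; √23716 = 154.
q = (1728 − 154)/2 = 787, p = (1728 + 154)/2 = 941.
Check: 787 · 941 = 740567.

941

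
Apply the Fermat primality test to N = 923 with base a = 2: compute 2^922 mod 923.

2^1 ≡ 2 (mod 923)
2^2 ≡ 2^2 = 4 ≡ 4 (mod 923)
2^4 ≡ 4^2 = 16 ≡ 16 (mod 923)
2^8 ≡ 16^2 = 256 ≡ 256 (mod 923)
2^16 ≡ 256^2 = 65536 ≡ 3 (mod 923)
2^32 ≡ 3^2 = 9 ≡ 9 (mod 923)
2^64 ≡ 9^2 = 81 ≡ 81 (mod 923)
2^128 ≡ 81^2 = 6561 ≡ 100 (mod 923)
2^256 ≡ 100^2 = 10000 ≡ 770 (mod 923)
2^512 ≡ 770^2 = 592900 ≡ 334 (mod 923)
922 = 512 + 256 + 128 + 16 + 8 + 2 in binary powers of 2.
So 2^922 ≡ 334 · 770 · 100 · 3 · 256 · 4 ≡ 49 (mod 923).
Since 49 ≠ 1, base 2 is a Fermat witness: 923 is composite.

49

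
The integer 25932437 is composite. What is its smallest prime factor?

83

25932437 is odd.
Digit sum 35, not divisible by 3.
Ends in 7: not divisible by 5.
7: 25932437 = 7·3704633 + 6
11: 25932437 = 11·2357494 + 3
13: 25932437 = 13·1994802 + 11
17: 25932437 = 17·1525437 + 8
19: 25932437 = 19·1364865 + 2
23: 25932437 = 23·1127497 + 6
29: 25932437 = 29·894221 + 28
31: 25932437 = 31·836530 + 7
37: 25932437 = 37·700876 + 25
41: 25932437 = 41·632498 + 19
43: 25932437 = 43·603079 + 40
47: 25932437 = 47·551753 + 46
53: 25932437 = 53·489291 + 14
59: 25932437 = 59·439532 + 49
61: 25932437 = 61·425121 + 56
67: 25932437 = 67·387051 + 20
71: 25932437 = 71·365245 + 42
73: 25932437 = 73·355238 + 63
79: 25932437 = 79·328258 + 55
83: 25932437 = 83·312439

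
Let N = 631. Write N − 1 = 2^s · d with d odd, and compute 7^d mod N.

630

631 − 1 = 630 = 2^1 · 315, so d = 315.
7^1 ≡ 7 (mod 631)
7^2 ≡ 7^2 = 49 ≡ 49 (mod 631)
7^4 ≡ 49^2 = 2401 ≡ 508 (mod 631)
7^8 ≡ 508^2 = 258064 ≡ 616 (mod 631)
7^16 ≡ 616^2 = 379456 ≡ 225 (mod 631)
7^32 ≡ 225^2 = 50625 ≡ 145 (mod 631)
7^64 ≡ 145^2 = 21025 ≡ 202 (mod 631)
7^128 ≡ 202^2 = 40804 ≡ 420 (mod 631)
7^256 ≡ 420^2 = 176400 ≡ 351 (mod 631)
315 = 256 + 32 + 16 + 8 + 2 + 1 in binary powers of 2.
So 7^315 ≡ 351 · 145 · 225 · 616 · 49 · 7 ≡ 630 (mod 631).
Since 7^d ≡ 630 (mod 631), base 7 does not prove 631 composite.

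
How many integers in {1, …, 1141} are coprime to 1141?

Factor: 1141 = 7 · 163.
φ(1141) = (7−1) · (163−1) = 6 · 162 = 972.

972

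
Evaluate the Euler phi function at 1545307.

Factor: 1545307 = 89 · 97 · 179.
φ(1545307) = (89−1) · (97−1) · (179−1) = 88 · 96 · 178 = 1503744.

1503744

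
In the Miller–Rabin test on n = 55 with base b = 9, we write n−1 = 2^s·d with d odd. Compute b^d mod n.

55 − 1 = 54 = 2^1 · 27, so d = 27.
9^1 ≡ 9 (mod 55)
9^2 ≡ 9^2 = 81 ≡ 26 (mod 55)
9^4 ≡ 26^2 = 676 ≡ 16 (mod 55)
9^8 ≡ 16^2 = 256 ≡ 36 (mod 55)
9^16 ≡ 36^2 = 1296 ≡ 31 (mod 55)
27 = 16 + 8 + 2 + 1 in binary powers of 2.
So 9^27 ≡ 31 · 36 · 26 · 9 ≡ 4 (mod 55).
Squaring chain: 4; never reaches −1, so base 9 is a Miller–Rabin witness that 55 is composite.

4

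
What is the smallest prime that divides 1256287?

59

1256287 is odd.
Digit sum 31, not divisible by 3.
Ends in 7: not divisible by 5.
7: 1256287 = 7·179469 + 4
11: 1256287 = 11·114207 + 10
13: 1256287 = 13·96637 + 6
17: 1256287 = 17·73899 + 4
19: 1256287 = 19·66120 + 7
23: 1256287 = 23·54621 + 4
29: 1256287 = 29·43320 + 7
31: 1256287 = 31·40525 + 12
37: 1256287 = 37·33953 + 26
41: 1256287 = 41·30641 + 6
43: 1256287 = 43·29215 + 42
47: 1256287 = 47·26729 + 24
53: 1256287 = 53·23703 + 28
59: 1256287 = 59·21293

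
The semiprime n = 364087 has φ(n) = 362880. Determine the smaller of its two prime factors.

577

φ(n) = (p−1)(q−1) = n − (p+q) + 1, so p + q = 364087 − 362880 + 1 = 1208.
p and q are the roots of t² − 1208t + 364087 = 0.
Discriminant: 1208² − 4·364087 = 1459264 − 1456348 = 2916; √2916 = 54.
q = (1208 − 54)/2 = 577, p = (1208 + 54)/2 = 631.
Check: 577 · 631 = 364087.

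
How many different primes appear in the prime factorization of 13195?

4

13195 = 5 · 2639
2639 = 7 · 377
377 = 13 · 29
13195 = 5 · 7 · 13 · 29, which has 4 distinct prime factors.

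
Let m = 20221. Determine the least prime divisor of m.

20221 is odd.
Digit sum 7, not divisible by 3.
Ends in 1: not divisible by 5.
7: 20221 = 7·2888 + 5
11: 20221 = 11·1838 + 3
13: 20221 = 13·1555 + 6
17: 20221 = 17·1189 + 8
19: 20221 = 19·1064 + 5
23: 20221 = 23·879 + 4
29: 20221 = 29·697 + 8
31: 20221 = 31·652 + 9
37: 20221 = 37·546 + 19
41: 20221 = 41·493 + 8
43: 20221 = 43·470 + 11
47: 20221 = 47·430 + 11
53: 20221 = 53·381 + 28
59: 20221 = 59·342 + 43
61: 20221 = 61·331 + 30
67: 20221 = 67·301 + 54
71: 20221 = 71·284 + 57
73: 20221 = 73·277

73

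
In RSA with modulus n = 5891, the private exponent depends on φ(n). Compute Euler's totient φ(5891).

Factor: 5891 = 43 · 137.
φ(5891) = (43−1) · (137−1) = 42 · 136 = 5712.

5712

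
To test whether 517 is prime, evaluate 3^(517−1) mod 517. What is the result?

3^1 ≡ 3 (mod 517)
3^2 ≡ 3^2 = 9 ≡ 9 (mod 517)
3^4 ≡ 9^2 = 81 ≡ 81 (mod 517)
3^8 ≡ 81^2 = 6561 ≡ 357 (mod 517)
3^16 ≡ 357^2 = 127449 ≡ 267 (mod 517)
3^32 ≡ 267^2 = 71289 ≡ 460 (mod 517)
3^64 ≡ 460^2 = 211600 ≡ 147 (mod 517)
3^128 ≡ 147^2 = 21609 ≡ 412 (mod 517)
3^256 ≡ 412^2 = 169744 ≡ 168 (mod 517)
3^512 ≡ 168^2 = 28224 ≡ 306 (mod 517)
516 = 512 + 4 in binary powers of 2.
So 3^516 ≡ 306 · 81 ≡ 487 (mod 517).
Since 487 ≠ 1, base 3 is a Fermat witness: 517 is composite.

487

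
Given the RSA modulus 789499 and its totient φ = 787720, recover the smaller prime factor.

φ(n) = (p−1)(q−1) = n − (p+q) + 1, so p + q = 789499 − 787720 + 1 = 1780.
p and q are the roots of t² − 1780t + 789499 = 0.
Discriminant: 1780² − 4·789499 = 3168400 − 3157996 = 10404; √10404 = 102.
q = (1780 − 102)/2 = 839, p = (1780 + 102)/2 = 941.
Check: 839 · 941 = 789499.

839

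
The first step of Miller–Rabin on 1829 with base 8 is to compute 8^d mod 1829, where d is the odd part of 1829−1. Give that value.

157

1829 − 1 = 1828 = 2^2 · 457, so d = 457.
8^1 ≡ 8 (mod 1829)
8^2 ≡ 8^2 = 64 ≡ 64 (mod 1829)
8^4 ≡ 64^2 = 4096 ≡ 438 (mod 1829)
8^8 ≡ 438^2 = 191844 ≡ 1628 (mod 1829)
8^16 ≡ 1628^2 = 2650384 ≡ 163 (mod 1829)
8^32 ≡ 163^2 = 26569 ≡ 963 (mod 1829)
8^64 ≡ 963^2 = 927369 ≡ 66 (mod 1829)
8^128 ≡ 66^2 = 4356 ≡ 698 (mod 1829)
8^256 ≡ 698^2 = 487204 ≡ 690 (mod 1829)
457 = 256 + 128 + 64 + 8 + 1 in binary powers of 2.
So 8^457 ≡ 690 · 698 · 66 · 1628 · 8 ≡ 157 (mod 1829).
Squaring chain: 157 → 872; never reaches −1, so base 8 is a Miller–Rabin witness that 1829 is composite.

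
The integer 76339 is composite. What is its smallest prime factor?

97

76339 is odd.
Digit sum 28, not divisible by 3.
Ends in 9: not divisible by 5.
7: 76339 = 7·10905 + 4
11: 76339 = 11·6939 + 10
13: 76339 = 13·5872 + 3
17: 76339 = 17·4490 + 9
19: 76339 = 19·4017 + 16
23: 76339 = 23·3319 + 2
29: 76339 = 29·2632 + 11
31: 76339 = 31·2462 + 17
37: 76339 = 37·2063 + 8
41: 76339 = 41·1861 + 38
43: 76339 = 43·1775 + 14
47: 76339 = 47·1624 + 11
53: 76339 = 53·1440 + 19
59: 76339 = 59·1293 + 52
61: 76339 = 61·1251 + 28
67: 76339 = 67·1139 + 26
71: 76339 = 71·1075 + 14
73: 76339 = 73·1045 + 54
79: 76339 = 79·966 + 25
83: 76339 = 83·919 + 62
89: 76339 = 89·857 + 66
97: 76339 = 97·787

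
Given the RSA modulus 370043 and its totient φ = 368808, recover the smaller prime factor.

509

φ(n) = (p−1)(q−1) = n − (p+q) + 1, so p + q = 370043 − 368808 + 1 = 1236.
p and q are the roots of t² − 1236t + 370043 = 0.
Discriminant: 1236² − 4·370043 = 1527696 − 1480172 = 47524; √47524 = 218.
q = (1236 − 218)/2 = 509, p = (1236 + 218)/2 = 727.
Check: 509 · 727 = 370043.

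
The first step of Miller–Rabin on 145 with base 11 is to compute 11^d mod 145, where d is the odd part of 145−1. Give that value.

145 − 1 = 144 = 2^4 · 9, so d = 9.
11^1 ≡ 11 (mod 145)
11^2 ≡ 11^2 = 121 ≡ 121 (mod 145)
11^4 ≡ 121^2 = 14641 ≡ 141 (mod 145)
11^8 ≡ 141^2 = 19881 ≡ 16 (mod 145)
9 = 8 + 1 in binary powers of 2.
So 11^9 ≡ 16 · 11 ≡ 31 (mod 145).
Squaring chain: 31 → 91 → 16 → 111; never reaches −1, so base 11 is a Miller–Rabin witness that 145 is composite.

31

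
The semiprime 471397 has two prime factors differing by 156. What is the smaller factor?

613

Since p = q + 156, we have 471397 = q(q + 156), so q² + 156q − 471397 = 0.
Discriminant: 156² + 4·471397 = 24336 + 1885588 = 1909924; √1909924 = 1382.
q = (−156 + 1382)/2 = 613, and p = q + 156 = 769.
Check: 613 · 769 = 471397.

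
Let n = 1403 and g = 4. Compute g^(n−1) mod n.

4^1 ≡ 4 (mod 1403)
4^2 ≡ 4^2 = 16 ≡ 16 (mod 1403)
4^4 ≡ 16^2 = 256 ≡ 256 (mod 1403)
4^8 ≡ 256^2 = 65536 ≡ 998 (mod 1403)
4^16 ≡ 998^2 = 996004 ≡ 1277 (mod 1403)
4^32 ≡ 1277^2 = 1630729 ≡ 443 (mod 1403)
4^64 ≡ 443^2 = 196249 ≡ 1232 (mod 1403)
4^128 ≡ 1232^2 = 1517824 ≡ 1181 (mod 1403)
4^256 ≡ 1181^2 = 1394761 ≡ 179 (mod 1403)
4^512 ≡ 179^2 = 32041 ≡ 1175 (mod 1403)
4^1024 ≡ 1175^2 = 1380625 ≡ 73 (mod 1403)
1402 = 1024 + 256 + 64 + 32 + 16 + 8 + 2 in binary powers of 2.
So 4^1402 ≡ 73 · 179 · 1232 · 443 · 1277 · 998 · 16 ≡ 1001 (mod 1403).
Since 1001 ≠ 1, base 4 is a Fermat witness: 1403 is composite.

1001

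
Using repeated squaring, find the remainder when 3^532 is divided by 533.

81

3^1 ≡ 3 (mod 533)
3^2 ≡ 3^2 = 9 ≡ 9 (mod 533)
3^4 ≡ 9^2 = 81 ≡ 81 (mod 533)
3^8 ≡ 81^2 = 6561 ≡ 165 (mod 533)
3^16 ≡ 165^2 = 27225 ≡ 42 (mod 533)
3^32 ≡ 42^2 = 1764 ≡ 165 (mod 533)
3^64 ≡ 165^2 = 27225 ≡ 42 (mod 533)
3^128 ≡ 42^2 = 1764 ≡ 165 (mod 533)
3^256 ≡ 165^2 = 27225 ≡ 42 (mod 533)
3^512 ≡ 42^2 = 1764 ≡ 165 (mod 533)
532 = 512 + 16 + 4 in binary powers of 2.
So 3^532 ≡ 165 · 42 · 81 ≡ 81 (mod 533).
Since 81 ≠ 1, base 3 is a Fermat witness: 533 is composite.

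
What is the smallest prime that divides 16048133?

16048133 is odd.
Digit sum 26, not divisible by 3.
Ends in 3: not divisible by 5.
7: 16048133 = 7·2292590 + 3
11: 16048133 = 11·1458921 + 2
13: 16048133 = 13·1234471 + 10
17: 16048133 = 17·944007 + 14
19: 16048133 = 19·844638 + 11
23: 16048133 = 23·697744 + 21
29: 16048133 = 29·553383 + 26
31: 16048133 = 31·517681 + 22
37: 16048133 = 37·433733 + 12
41: 16048133 = 41·391417 + 36
43: 16048133 = 43·373212 + 17
47: 16048133 = 47·341449 + 30
53: 16048133 = 53·302794 + 51
59: 16048133 = 59·272002 + 15
61: 16048133 = 61·263084 + 9
67: 16048133 = 67·239524 + 25
71: 16048133 = 71·226030 + 3
73: 16048133 = 73·219837 + 32
79: 16048133 = 79·203140 + 73
83: 16048133 = 83·193351

83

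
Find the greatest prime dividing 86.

86 = 2 · 43
43 is prime.
So 86 = 2 · 43; the largest prime factor is 43.

43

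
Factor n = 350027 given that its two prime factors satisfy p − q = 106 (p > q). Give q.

Since p = q + 106, we have 350027 = q(q + 106), so q² + 106q − 350027 = 0.
Discriminant: 106² + 4·350027 = 11236 + 1400108 = 1411344; √1411344 = 1188.
q = (−106 + 1188)/2 = 541, and p = q + 106 = 647.
Check: 541 · 647 = 350027.

541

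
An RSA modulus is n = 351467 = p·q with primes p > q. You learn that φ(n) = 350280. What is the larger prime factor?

φ(n) = (p−1)(q−1) = n − (p+q) + 1, so p + q = 351467 − 350280 + 1 = 1188.
p and q are the roots of t² − 1188t + 351467 = 0.
Discriminant: 1188² − 4·351467 = 1411344 − 1405868 = 5476; √5476 = 74.
q = (1188 − 74)/2 = 557, p = (1188 + 74)/2 = 631.
Check: 557 · 631 = 351467.

631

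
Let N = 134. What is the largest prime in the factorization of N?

134 = 2 · 67
67 is prime.
So 134 = 2 · 67; the largest prime factor is 67.

67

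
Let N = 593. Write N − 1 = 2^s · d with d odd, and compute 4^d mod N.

592

593 − 1 = 592 = 2^4 · 37, so d = 37.
4^1 ≡ 4 (mod 593)
4^2 ≡ 4^2 = 16 ≡ 16 (mod 593)
4^4 ≡ 16^2 = 256 ≡ 256 (mod 593)
4^8 ≡ 256^2 = 65536 ≡ 306 (mod 593)
4^16 ≡ 306^2 = 93636 ≡ 535 (mod 593)
4^32 ≡ 535^2 = 286225 ≡ 399 (mod 593)
37 = 32 + 4 + 1 in binary powers of 2.
So 4^37 ≡ 399 · 256 · 4 ≡ 592 (mod 593).
Since 4^d ≡ 592 (mod 593), base 4 does not prove 593 composite.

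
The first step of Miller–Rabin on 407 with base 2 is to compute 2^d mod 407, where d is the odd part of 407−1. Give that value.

338

407 − 1 = 406 = 2^1 · 203, so d = 203.
2^1 ≡ 2 (mod 407)
2^2 ≡ 2^2 = 4 ≡ 4 (mod 407)
2^4 ≡ 4^2 = 16 ≡ 16 (mod 407)
2^8 ≡ 16^2 = 256 ≡ 256 (mod 407)
2^16 ≡ 256^2 = 65536 ≡ 9 (mod 407)
2^32 ≡ 9^2 = 81 ≡ 81 (mod 407)
2^64 ≡ 81^2 = 6561 ≡ 49 (mod 407)
2^128 ≡ 49^2 = 2401 ≡ 366 (mod 407)
203 = 128 + 64 + 8 + 2 + 1 in binary powers of 2.
So 2^203 ≡ 366 · 49 · 256 · 4 · 2 ≡ 338 (mod 407).
Squaring chain: 338; never reaches −1, so base 2 is a Miller–Rabin witness that 407 is composite.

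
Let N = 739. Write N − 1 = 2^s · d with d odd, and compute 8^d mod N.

738

739 − 1 = 738 = 2^1 · 369, so d = 369.
8^1 ≡ 8 (mod 739)
8^2 ≡ 8^2 = 64 ≡ 64 (mod 739)
8^4 ≡ 64^2 = 4096 ≡ 401 (mod 739)
8^8 ≡ 401^2 = 160801 ≡ 438 (mod 739)
8^16 ≡ 438^2 = 191844 ≡ 443 (mod 739)
8^32 ≡ 443^2 = 196249 ≡ 414 (mod 739)
8^64 ≡ 414^2 = 171396 ≡ 687 (mod 739)
8^128 ≡ 687^2 = 471969 ≡ 487 (mod 739)
8^256 ≡ 487^2 = 237169 ≡ 689 (mod 739)
369 = 256 + 64 + 32 + 16 + 1 in binary powers of 2.
So 8^369 ≡ 689 · 687 · 414 · 443 · 8 ≡ 738 (mod 739).
Since 8^d ≡ 738 (mod 739), base 8 does not prove 739 composite.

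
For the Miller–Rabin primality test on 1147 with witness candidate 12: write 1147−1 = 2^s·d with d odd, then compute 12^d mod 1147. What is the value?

1147 − 1 = 1146 = 2^1 · 573, so d = 573.
12^1 ≡ 12 (mod 1147)
12^2 ≡ 12^2 = 144 ≡ 144 (mod 1147)
12^4 ≡ 144^2 = 20736 ≡ 90 (mod 1147)
12^8 ≡ 90^2 = 8100 ≡ 71 (mod 1147)
12^16 ≡ 71^2 = 5041 ≡ 453 (mod 1147)
12^32 ≡ 453^2 = 205209 ≡ 1043 (mod 1147)
12^64 ≡ 1043^2 = 1087849 ≡ 493 (mod 1147)
12^128 ≡ 493^2 = 243049 ≡ 1032 (mod 1147)
12^256 ≡ 1032^2 = 1065024 ≡ 608 (mod 1147)
12^512 ≡ 608^2 = 369664 ≡ 330 (mod 1147)
573 = 512 + 32 + 16 + 8 + 4 + 1 in binary powers of 2.
So 12^573 ≡ 330 · 1043 · 453 · 71 · 90 · 12 ≡ 1046 (mod 1147).
Squaring chain: 1046; never reaches −1, so base 12 is a Miller–Rabin witness that 1147 is composite.

1046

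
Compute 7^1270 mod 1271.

7^1 ≡ 7 (mod 1271)
7^2 ≡ 7^2 = 49 ≡ 49 (mod 1271)
7^4 ≡ 49^2 = 2401 ≡ 1130 (mod 1271)
7^8 ≡ 1130^2 = 1276900 ≡ 816 (mod 1271)
7^16 ≡ 816^2 = 665856 ≡ 1123 (mod 1271)
7^32 ≡ 1123^2 = 1261129 ≡ 297 (mod 1271)
7^64 ≡ 297^2 = 88209 ≡ 510 (mod 1271)
7^128 ≡ 510^2 = 260100 ≡ 816 (mod 1271)
7^256 ≡ 816^2 = 665856 ≡ 1123 (mod 1271)
7^512 ≡ 1123^2 = 1261129 ≡ 297 (mod 1271)
7^1024 ≡ 297^2 = 88209 ≡ 510 (mod 1271)
1270 = 1024 + 128 + 64 + 32 + 16 + 4 + 2 in binary powers of 2.
So 7^1270 ≡ 510 · 816 · 510 · 297 · 1123 · 1130 · 49 ≡ 893 (mod 1271).
Since 893 ≠ 1, base 7 is a Fermat witness: 1271 is composite.

893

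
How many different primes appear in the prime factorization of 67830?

67830 = 2 · 33915
33915 = 3 · 11305
11305 = 5 · 2261
2261 = 7 · 323
323 = 17 · 19
67830 = 2 · 3 · 5 · 7 · 17 · 19, which has 6 distinct prime factors.

6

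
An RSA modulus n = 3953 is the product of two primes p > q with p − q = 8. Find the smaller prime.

Since p = q + 8, we have 3953 = q(q + 8), so q² + 8q − 3953 = 0.
Discriminant: 8² + 4·3953 = 64 + 15812 = 15876; √15876 = 126.
q = (−8 + 126)/2 = 59, and p = q + 8 = 67.
Check: 59 · 67 = 3953.

59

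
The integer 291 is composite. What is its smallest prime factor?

291 is odd.
Digit sum 12, divisible by 3.

3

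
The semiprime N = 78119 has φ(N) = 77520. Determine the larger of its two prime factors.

φ(n) = (p−1)(q−1) = n − (p+q) + 1, so p + q = 78119 − 77520 + 1 = 600.
p and q are the roots of t² − 600t + 78119 = 0.
Discriminant: 600² − 4·78119 = 360000 − 312476 = 47524; √47524 = 218.
q = (600 − 218)/2 = 191, p = (600 + 218)/2 = 409.
Check: 191 · 409 = 78119.

409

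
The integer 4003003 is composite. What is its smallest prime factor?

61

4003003 is odd.
Digit sum 10, not divisible by 3.
Ends in 3: not divisible by 5.
7: 4003003 = 7·571857 + 4
11: 4003003 = 11·363909 + 4
13: 4003003 = 13·307923 + 4
17: 4003003 = 17·235470 + 13
19: 4003003 = 19·210684 + 7
23: 4003003 = 23·174043 + 14
29: 4003003 = 29·138034 + 17
31: 4003003 = 31·129129 + 4
37: 4003003 = 37·108189 + 10
41: 4003003 = 41·97634 + 9
43: 4003003 = 43·93093 + 4
47: 4003003 = 47·85170 + 13
53: 4003003 = 53·75528 + 19
59: 4003003 = 59·67847 + 30
61: 4003003 = 61·65623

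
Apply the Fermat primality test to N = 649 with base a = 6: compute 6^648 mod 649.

26

6^1 ≡ 6 (mod 649)
6^2 ≡ 6^2 = 36 ≡ 36 (mod 649)
6^4 ≡ 36^2 = 1296 ≡ 647 (mod 649)
6^8 ≡ 647^2 = 418609 ≡ 4 (mod 649)
6^16 ≡ 4^2 = 16 ≡ 16 (mod 649)
6^32 ≡ 16^2 = 256 ≡ 256 (mod 649)
6^64 ≡ 256^2 = 65536 ≡ 636 (mod 649)
6^128 ≡ 636^2 = 404496 ≡ 169 (mod 649)
6^256 ≡ 169^2 = 28561 ≡ 5 (mod 649)
6^512 ≡ 5^2 = 25 ≡ 25 (mod 649)
648 = 512 + 128 + 8 in binary powers of 2.
So 6^648 ≡ 25 · 169 · 4 ≡ 26 (mod 649).
Since 26 ≠ 1, base 6 is a Fermat witness: 649 is composite.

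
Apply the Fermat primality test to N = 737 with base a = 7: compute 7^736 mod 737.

301

7^1 ≡ 7 (mod 737)
7^2 ≡ 7^2 = 49 ≡ 49 (mod 737)
7^4 ≡ 49^2 = 2401 ≡ 190 (mod 737)
7^8 ≡ 190^2 = 36100 ≡ 724 (mod 737)
7^16 ≡ 724^2 = 524176 ≡ 169 (mod 737)
7^32 ≡ 169^2 = 28561 ≡ 555 (mod 737)
7^64 ≡ 555^2 = 308025 ≡ 696 (mod 737)
7^128 ≡ 696^2 = 484416 ≡ 207 (mod 737)
7^256 ≡ 207^2 = 42849 ≡ 103 (mod 737)
7^512 ≡ 103^2 = 10609 ≡ 291 (mod 737)
736 = 512 + 128 + 64 + 32 in binary powers of 2.
So 7^736 ≡ 291 · 207 · 696 · 555 ≡ 301 (mod 737).
Since 301 ≠ 1, base 7 is a Fermat witness: 737 is composite.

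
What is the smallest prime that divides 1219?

1219 is odd.
Digit sum 13, not divisible by 3.
Ends in 9: not divisible by 5.
7: 1219 = 7·174 + 1
11: 1219 = 11·110 + 9
13: 1219 = 13·93 + 10
17: 1219 = 17·71 + 12
19: 1219 = 19·64 + 3
23: 1219 = 23·53

23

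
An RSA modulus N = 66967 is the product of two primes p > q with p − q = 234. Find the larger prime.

Since p = q + 234, we have 66967 = q(q + 234), so q² + 234q − 66967 = 0.
Discriminant: 234² + 4·66967 = 54756 + 267868 = 322624; √322624 = 568.
q = (−234 + 568)/2 = 167, and p = q + 234 = 401.
Check: 167 · 401 = 66967.

401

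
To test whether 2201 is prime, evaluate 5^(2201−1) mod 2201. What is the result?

5^1 ≡ 5 (mod 2201)
5^2 ≡ 5^2 = 25 ≡ 25 (mod 2201)
5^4 ≡ 25^2 = 625 ≡ 625 (mod 2201)
5^8 ≡ 625^2 = 390625 ≡ 1048 (mod 2201)
5^16 ≡ 1048^2 = 1098304 ≡ 5 (mod 2201)
5^32 ≡ 5^2 = 25 ≡ 25 (mod 2201)
5^64 ≡ 25^2 = 625 ≡ 625 (mod 2201)
5^128 ≡ 625^2 = 390625 ≡ 1048 (mod 2201)
5^256 ≡ 1048^2 = 1098304 ≡ 5 (mod 2201)
5^512 ≡ 5^2 = 25 ≡ 25 (mod 2201)
5^1024 ≡ 25^2 = 625 ≡ 625 (mod 2201)
5^2048 ≡ 625^2 = 390625 ≡ 1048 (mod 2201)
2200 = 2048 + 128 + 16 + 8 in binary powers of 2.
So 5^2200 ≡ 1048 · 1048 · 5 · 1048 ≡ 1989 (mod 2201).
Since 1989 ≠ 1, base 5 is a Fermat witness: 2201 is composite.

1989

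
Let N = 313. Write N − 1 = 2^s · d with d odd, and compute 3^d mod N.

313 − 1 = 312 = 2^3 · 39, so d = 39.
3^1 ≡ 3 (mod 313)
3^2 ≡ 3^2 = 9 ≡ 9 (mod 313)
3^4 ≡ 9^2 = 81 ≡ 81 (mod 313)
3^8 ≡ 81^2 = 6561 ≡ 301 (mod 313)
3^16 ≡ 301^2 = 90601 ≡ 144 (mod 313)
3^32 ≡ 144^2 = 20736 ≡ 78 (mod 313)
39 = 32 + 4 + 2 + 1 in binary powers of 2.
So 3^39 ≡ 78 · 81 · 9 · 3 ≡ 1 (mod 313).
Since 3^d ≡ 1 (mod 313), base 3 does not prove 313 composite.

1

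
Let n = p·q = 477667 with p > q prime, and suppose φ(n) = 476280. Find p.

757

φ(n) = (p−1)(q−1) = n − (p+q) + 1, so p + q = 477667 − 476280 + 1 = 1388.
p and q are the roots of t² − 1388t + 477667 = 0.
Discriminant: 1388² − 4·477667 = 1926544 − 1910668 = 15876; √15876 = 126.
q = (1388 − 126)/2 = 631, p = (1388 + 126)/2 = 757.
Check: 631 · 757 = 477667.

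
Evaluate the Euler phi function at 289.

Factor: 289 = 17^2.
φ(289) = 17^1·(17−1) = 272.

272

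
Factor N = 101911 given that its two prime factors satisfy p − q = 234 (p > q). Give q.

Since p = q + 234, we have 101911 = q(q + 234), so q² + 234q − 101911 = 0.
Discriminant: 234² + 4·101911 = 54756 + 407644 = 462400; √462400 = 680.
q = (−234 + 680)/2 = 223, and p = q + 234 = 457.
Check: 223 · 457 = 101911.

223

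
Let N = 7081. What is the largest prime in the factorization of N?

97

7081 = 73 · 97
97 is prime.
So 7081 = 73 · 97; the largest prime factor is 97.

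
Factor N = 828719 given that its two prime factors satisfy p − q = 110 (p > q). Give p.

967

Since p = q + 110, we have 828719 = q(q + 110), so q² + 110q − 828719 = 0.
Discriminant: 110² + 4·828719 = 12100 + 3314876 = 3326976; √3326976 = 1824.
q = (−110 + 1824)/2 = 857, and p = q + 110 = 967.
Check: 857 · 967 = 828719.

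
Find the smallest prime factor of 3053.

3053 is odd.
Digit sum 11, not divisible by 3.
Ends in 3: not divisible by 5.
7: 3053 = 7·436 + 1
11: 3053 = 11·277 + 6
13: 3053 = 13·234 + 11
17: 3053 = 17·179 + 10
19: 3053 = 19·160 + 13
23: 3053 = 23·132 + 17
29: 3053 = 29·105 + 8
31: 3053 = 31·98 + 15
37: 3053 = 37·82 + 19
41: 3053 = 41·74 + 19
43: 3053 = 43·71

43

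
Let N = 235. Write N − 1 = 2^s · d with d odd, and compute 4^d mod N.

204

235 − 1 = 234 = 2^1 · 117, so d = 117.
4^1 ≡ 4 (mod 235)
4^2 ≡ 4^2 = 16 ≡ 16 (mod 235)
4^4 ≡ 16^2 = 256 ≡ 21 (mod 235)
4^8 ≡ 21^2 = 441 ≡ 206 (mod 235)
4^16 ≡ 206^2 = 42436 ≡ 136 (mod 235)
4^32 ≡ 136^2 = 18496 ≡ 166 (mod 235)
4^64 ≡ 166^2 = 27556 ≡ 61 (mod 235)
117 = 64 + 32 + 16 + 4 + 1 in binary powers of 2.
So 4^117 ≡ 61 · 166 · 136 · 21 · 4 ≡ 204 (mod 235).
Squaring chain: 204; never reaches −1, so base 4 is a Miller–Rabin witness that 235 is composite.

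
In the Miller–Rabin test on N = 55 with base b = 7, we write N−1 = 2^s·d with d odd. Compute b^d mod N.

28

55 − 1 = 54 = 2^1 · 27, so d = 27.
7^1 ≡ 7 (mod 55)
7^2 ≡ 7^2 = 49 ≡ 49 (mod 55)
7^4 ≡ 49^2 = 2401 ≡ 36 (mod 55)
7^8 ≡ 36^2 = 1296 ≡ 31 (mod 55)
7^16 ≡ 31^2 = 961 ≡ 26 (mod 55)
27 = 16 + 8 + 2 + 1 in binary powers of 2.
So 7^27 ≡ 26 · 31 · 49 · 7 ≡ 28 (mod 55).
Squaring chain: 28; never reaches −1, so base 7 is a Miller–Rabin witness that 55 is composite.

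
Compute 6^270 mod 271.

1

6^1 ≡ 6 (mod 271)
6^2 ≡ 6^2 = 36 ≡ 36 (mod 271)
6^4 ≡ 36^2 = 1296 ≡ 212 (mod 271)
6^8 ≡ 212^2 = 44944 ≡ 229 (mod 271)
6^16 ≡ 229^2 = 52441 ≡ 138 (mod 271)
6^32 ≡ 138^2 = 19044 ≡ 74 (mod 271)
6^64 ≡ 74^2 = 5476 ≡ 56 (mod 271)
6^128 ≡ 56^2 = 3136 ≡ 155 (mod 271)
6^256 ≡ 155^2 = 24025 ≡ 177 (mod 271)
270 = 256 + 8 + 4 + 2 in binary powers of 2.
So 6^270 ≡ 177 · 229 · 212 · 36 ≡ 1 (mod 271).
Since the result is 1, base 6 gives no evidence that 271 is composite.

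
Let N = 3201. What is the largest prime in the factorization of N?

97

3201 = 3 · 1067
1067 = 11 · 97
97 is prime.
So 3201 = 3 · 11 · 97; the largest prime factor is 97.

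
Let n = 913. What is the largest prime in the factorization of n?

913 = 11 · 83
83 is prime.
So 913 = 11 · 83; the largest prime factor is 83.

83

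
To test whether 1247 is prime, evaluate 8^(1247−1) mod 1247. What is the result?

8^1 ≡ 8 (mod 1247)
8^2 ≡ 8^2 = 64 ≡ 64 (mod 1247)
8^4 ≡ 64^2 = 4096 ≡ 355 (mod 1247)
8^8 ≡ 355^2 = 126025 ≡ 78 (mod 1247)
8^16 ≡ 78^2 = 6084 ≡ 1096 (mod 1247)
8^32 ≡ 1096^2 = 1201216 ≡ 355 (mod 1247)
8^64 ≡ 355^2 = 126025 ≡ 78 (mod 1247)
8^128 ≡ 78^2 = 6084 ≡ 1096 (mod 1247)
8^256 ≡ 1096^2 = 1201216 ≡ 355 (mod 1247)
8^512 ≡ 355^2 = 126025 ≡ 78 (mod 1247)
8^1024 ≡ 78^2 = 6084 ≡ 1096 (mod 1247)
1246 = 1024 + 128 + 64 + 16 + 8 + 4 + 2 in binary powers of 2.
So 8^1246 ≡ 1096 · 1096 · 78 · 1096 · 78 · 355 · 64 ≡ 173 (mod 1247).
Since 173 ≠ 1, base 8 is a Fermat witness: 1247 is composite.

173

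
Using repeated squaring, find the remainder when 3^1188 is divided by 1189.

3^1 ≡ 3 (mod 1189)
3^2 ≡ 3^2 = 9 ≡ 9 (mod 1189)
3^4 ≡ 9^2 = 81 ≡ 81 (mod 1189)
3^8 ≡ 81^2 = 6561 ≡ 616 (mod 1189)
3^16 ≡ 616^2 = 379456 ≡ 165 (mod 1189)
3^32 ≡ 165^2 = 27225 ≡ 1067 (mod 1189)
3^64 ≡ 1067^2 = 1138489 ≡ 616 (mod 1189)
3^128 ≡ 616^2 = 379456 ≡ 165 (mod 1189)
3^256 ≡ 165^2 = 27225 ≡ 1067 (mod 1189)
3^512 ≡ 1067^2 = 1138489 ≡ 616 (mod 1189)
3^1024 ≡ 616^2 = 379456 ≡ 165 (mod 1189)
1188 = 1024 + 128 + 32 + 4 in binary powers of 2.
So 3^1188 ≡ 165 · 165 · 1067 · 81 ≡ 1147 (mod 1189).
Since 1147 ≠ 1, base 3 is a Fermat witness: 1189 is composite.

1147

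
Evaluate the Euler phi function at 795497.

768384

Factor: 795497 = 59 · 97 · 139.
φ(795497) = (59−1) · (97−1) · (139−1) = 58 · 96 · 138 = 768384.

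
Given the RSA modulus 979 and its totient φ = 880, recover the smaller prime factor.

φ(n) = (p−1)(q−1) = n − (p+q) + 1, so p + q = 979 − 880 + 1 = 100.
p and q are the roots of t² − 100t + 979 = 0.
Discriminant: 100² − 4·979 = 10000 − 3916 = 6084; √6084 = 78.
q = (100 − 78)/2 = 11, p = (100 + 78)/2 = 89.
Check: 11 · 89 = 979.

11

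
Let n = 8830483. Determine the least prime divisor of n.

8830483 is odd.
Digit sum 34, not divisible by 3.
Ends in 3: not divisible by 5.
7: 8830483 = 7·1261497 + 4
11: 8830483 = 11·802771 + 2
13: 8830483 = 13·679267 + 12
17: 8830483 = 17·519440 + 3
19: 8830483 = 19·464762 + 5
23: 8830483 = 23·383934 + 1
29: 8830483 = 29·304499 + 12
31: 8830483 = 31·284854 + 9
37: 8830483 = 37·238661 + 26
41: 8830483 = 41·215377 + 26
43: 8830483 = 43·205360 + 3
47: 8830483 = 47·187882 + 29
53: 8830483 = 53·166612 + 47
59: 8830483 = 59·149669 + 12
61: 8830483 = 61·144762 + 1
67: 8830483 = 67·131798 + 17
71: 8830483 = 71·124373

71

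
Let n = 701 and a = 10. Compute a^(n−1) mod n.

10^1 ≡ 10 (mod 701)
10^2 ≡ 10^2 = 100 ≡ 100 (mod 701)
10^4 ≡ 100^2 = 10000 ≡ 186 (mod 701)
10^8 ≡ 186^2 = 34596 ≡ 247 (mod 701)
10^16 ≡ 247^2 = 61009 ≡ 22 (mod 701)
10^32 ≡ 22^2 = 484 ≡ 484 (mod 701)
10^64 ≡ 484^2 = 234256 ≡ 122 (mod 701)
10^128 ≡ 122^2 = 14884 ≡ 163 (mod 701)
10^256 ≡ 163^2 = 26569 ≡ 632 (mod 701)
10^512 ≡ 632^2 = 399424 ≡ 555 (mod 701)
700 = 512 + 128 + 32 + 16 + 8 + 4 in binary powers of 2.
So 10^700 ≡ 555 · 163 · 484 · 22 · 247 · 186 ≡ 1 (mod 701).
Since the result is 1, base 10 gives no evidence that 701 is composite.

1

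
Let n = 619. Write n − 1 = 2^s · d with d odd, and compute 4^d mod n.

619 − 1 = 618 = 2^1 · 309, so d = 309.
4^1 ≡ 4 (mod 619)
4^2 ≡ 4^2 = 16 ≡ 16 (mod 619)
4^4 ≡ 16^2 = 256 ≡ 256 (mod 619)
4^8 ≡ 256^2 = 65536 ≡ 541 (mod 619)
4^16 ≡ 541^2 = 292681 ≡ 513 (mod 619)
4^32 ≡ 513^2 = 263169 ≡ 94 (mod 619)
4^64 ≡ 94^2 = 8836 ≡ 170 (mod 619)
4^128 ≡ 170^2 = 28900 ≡ 426 (mod 619)
4^256 ≡ 426^2 = 181476 ≡ 109 (mod 619)
309 = 256 + 32 + 16 + 4 + 1 in binary powers of 2.
So 4^309 ≡ 109 · 94 · 513 · 256 · 4 ≡ 1 (mod 619).
Since 4^d ≡ 1 (mod 619), base 4 does not prove 619 composite.

1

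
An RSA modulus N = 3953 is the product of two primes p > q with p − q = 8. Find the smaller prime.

59

Since p = q + 8, we have 3953 = q(q + 8), so q² + 8q − 3953 = 0.
Discriminant: 8² + 4·3953 = 64 + 15812 = 15876; √15876 = 126.
q = (−8 + 126)/2 = 59, and p = q + 8 = 67.
Check: 59 · 67 = 3953.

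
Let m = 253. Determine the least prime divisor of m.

11

253 is odd.
Digit sum 10, not divisible by 3.
Ends in 3: not divisible by 5.
7: 253 = 7·36 + 1
11: 253 = 11·23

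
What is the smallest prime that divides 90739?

11

90739 is odd.
Digit sum 28, not divisible by 3.
Ends in 9: not divisible by 5.
7: 90739 = 7·12962 + 5
11: 90739 = 11·8249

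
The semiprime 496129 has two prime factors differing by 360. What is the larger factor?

Since p = q + 360, we have 496129 = q(q + 360), so q² + 360q − 496129 = 0.
Discriminant: 360² + 4·496129 = 129600 + 1984516 = 2114116; √2114116 = 1454.
q = (−360 + 1454)/2 = 547, and p = q + 360 = 907.
Check: 547 · 907 = 496129.

907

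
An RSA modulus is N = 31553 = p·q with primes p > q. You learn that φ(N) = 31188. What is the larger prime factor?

227

φ(n) = (p−1)(q−1) = n − (p+q) + 1, so p + q = 31553 − 31188 + 1 = 366.
p and q are the roots of t² − 366t + 31553 = 0.
Discriminant: 366² − 4·31553 = 133956 − 126212 = 7744; √7744 = 88.
q = (366 − 88)/2 = 139, p = (366 + 88)/2 = 227.
Check: 139 · 227 = 31553.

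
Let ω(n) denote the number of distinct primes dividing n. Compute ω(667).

667 = 23 · 29
667 = 23 · 29, which has 2 distinct prime factors.

2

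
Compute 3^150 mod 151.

3^1 ≡ 3 (mod 151)
3^2 ≡ 3^2 = 9 ≡ 9 (mod 151)
3^4 ≡ 9^2 = 81 ≡ 81 (mod 151)
3^8 ≡ 81^2 = 6561 ≡ 68 (mod 151)
3^16 ≡ 68^2 = 4624 ≡ 94 (mod 151)
3^32 ≡ 94^2 = 8836 ≡ 78 (mod 151)
3^64 ≡ 78^2 = 6084 ≡ 44 (mod 151)
3^128 ≡ 44^2 = 1936 ≡ 124 (mod 151)
150 = 128 + 16 + 4 + 2 in binary powers of 2.
So 3^150 ≡ 124 · 94 · 81 · 9 ≡ 1 (mod 151).
Since the result is 1, base 3 gives no evidence that 151 is composite.

1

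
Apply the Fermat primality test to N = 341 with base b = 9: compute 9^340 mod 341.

9^1 ≡ 9 (mod 341)
9^2 ≡ 9^2 = 81 ≡ 81 (mod 341)
9^4 ≡ 81^2 = 6561 ≡ 82 (mod 341)
9^8 ≡ 82^2 = 6724 ≡ 245 (mod 341)
9^16 ≡ 245^2 = 60025 ≡ 9 (mod 341)
9^32 ≡ 9^2 = 81 ≡ 81 (mod 341)
9^64 ≡ 81^2 = 6561 ≡ 82 (mod 341)
9^128 ≡ 82^2 = 6724 ≡ 245 (mod 341)
9^256 ≡ 245^2 = 60025 ≡ 9 (mod 341)
340 = 256 + 64 + 16 + 4 in binary powers of 2.
So 9^340 ≡ 9 · 82 · 9 · 82 ≡ 67 (mod 341).
Since 67 ≠ 1, base 9 is a Fermat witness: 341 is composite.

67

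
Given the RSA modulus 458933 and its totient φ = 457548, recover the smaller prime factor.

547

φ(n) = (p−1)(q−1) = n − (p+q) + 1, so p + q = 458933 − 457548 + 1 = 1386.
p and q are the roots of t² − 1386t + 458933 = 0.
Discriminant: 1386² − 4·458933 = 1920996 − 1835732 = 85264; √85264 = 292.
q = (1386 − 292)/2 = 547, p = (1386 + 292)/2 = 839.
Check: 547 · 839 = 458933.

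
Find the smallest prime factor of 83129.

97

83129 is odd.
Digit sum 23, not divisible by 3.
Ends in 9: not divisible by 5.
7: 83129 = 7·11875 + 4
11: 83129 = 11·7557 + 2
13: 83129 = 13·6394 + 7
17: 83129 = 17·4889 + 16
19: 83129 = 19·4375 + 4
23: 83129 = 23·3614 + 7
29: 83129 = 29·2866 + 15
31: 83129 = 31·2681 + 18
37: 83129 = 37·2246 + 27
41: 83129 = 41·2027 + 22
43: 83129 = 43·1933 + 10
47: 83129 = 47·1768 + 33
53: 83129 = 53·1568 + 25
59: 83129 = 59·1408 + 57
61: 83129 = 61·1362 + 47
67: 83129 = 67·1240 + 49
71: 83129 = 71·1170 + 59
73: 83129 = 73·1138 + 55
79: 83129 = 79·1052 + 21
83: 83129 = 83·1001 + 46
89: 83129 = 89·934 + 3
97: 83129 = 97·857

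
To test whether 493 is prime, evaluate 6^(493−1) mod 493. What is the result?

6^1 ≡ 6 (mod 493)
6^2 ≡ 6^2 = 36 ≡ 36 (mod 493)
6^4 ≡ 36^2 = 1296 ≡ 310 (mod 493)
6^8 ≡ 310^2 = 96100 ≡ 458 (mod 493)
6^16 ≡ 458^2 = 209764 ≡ 239 (mod 493)
6^32 ≡ 239^2 = 57121 ≡ 426 (mod 493)
6^64 ≡ 426^2 = 181476 ≡ 52 (mod 493)
6^128 ≡ 52^2 = 2704 ≡ 239 (mod 493)
6^256 ≡ 239^2 = 57121 ≡ 426 (mod 493)
492 = 256 + 128 + 64 + 32 + 8 + 4 in binary powers of 2.
So 6^492 ≡ 426 · 239 · 52 · 426 · 458 · 310 ≡ 268 (mod 493).
Since 268 ≠ 1, base 6 is a Fermat witness: 493 is composite.

268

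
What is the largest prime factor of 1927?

47

1927 = 41 · 47
47 is prime.
So 1927 = 41 · 47; the largest prime factor is 47.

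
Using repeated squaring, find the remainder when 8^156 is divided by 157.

8^1 ≡ 8 (mod 157)
8^2 ≡ 8^2 = 64 ≡ 64 (mod 157)
8^4 ≡ 64^2 = 4096 ≡ 14 (mod 157)
8^8 ≡ 14^2 = 196 ≡ 39 (mod 157)
8^16 ≡ 39^2 = 1521 ≡ 108 (mod 157)
8^32 ≡ 108^2 = 11664 ≡ 46 (mod 157)
8^64 ≡ 46^2 = 2116 ≡ 75 (mod 157)
8^128 ≡ 75^2 = 5625 ≡ 130 (mod 157)
156 = 128 + 16 + 8 + 4 in binary powers of 2.
So 8^156 ≡ 130 · 108 · 39 · 14 ≡ 1 (mod 157).
Since the result is 1, base 8 gives no evidence that 157 is composite.

1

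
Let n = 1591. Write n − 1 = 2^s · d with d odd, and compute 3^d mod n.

1470

1591 − 1 = 1590 = 2^1 · 795, so d = 795.
3^1 ≡ 3 (mod 1591)
3^2 ≡ 3^2 = 9 ≡ 9 (mod 1591)
3^4 ≡ 9^2 = 81 ≡ 81 (mod 1591)
3^8 ≡ 81^2 = 6561 ≡ 197 (mod 1591)
3^16 ≡ 197^2 = 38809 ≡ 625 (mod 1591)
3^32 ≡ 625^2 = 390625 ≡ 830 (mod 1591)
3^64 ≡ 830^2 = 688900 ≡ 1588 (mod 1591)
3^128 ≡ 1588^2 = 2521744 ≡ 9 (mod 1591)
3^256 ≡ 9^2 = 81 ≡ 81 (mod 1591)
3^512 ≡ 81^2 = 6561 ≡ 197 (mod 1591)
795 = 512 + 256 + 16 + 8 + 2 + 1 in binary powers of 2.
So 3^795 ≡ 197 · 81 · 625 · 197 · 9 · 3 ≡ 1470 (mod 1591).
Squaring chain: 1470; never reaches −1, so base 3 is a Miller–Rabin witness that 1591 is composite.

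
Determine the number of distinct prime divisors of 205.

205 = 5 · 41
205 = 5 · 41, which has 2 distinct prime factors.

2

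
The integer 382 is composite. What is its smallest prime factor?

2

382 is even: 2 divides it.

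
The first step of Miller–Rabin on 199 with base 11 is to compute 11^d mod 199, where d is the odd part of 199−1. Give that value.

199 − 1 = 198 = 2^1 · 99, so d = 99.
11^1 ≡ 11 (mod 199)
11^2 ≡ 11^2 = 121 ≡ 121 (mod 199)
11^4 ≡ 121^2 = 14641 ≡ 114 (mod 199)
11^8 ≡ 114^2 = 12996 ≡ 61 (mod 199)
11^16 ≡ 61^2 = 3721 ≡ 139 (mod 199)
11^32 ≡ 139^2 = 19321 ≡ 18 (mod 199)
11^64 ≡ 18^2 = 324 ≡ 125 (mod 199)
99 = 64 + 32 + 2 + 1 in binary powers of 2.
So 11^99 ≡ 125 · 18 · 121 · 11 ≡ 198 (mod 199).
Since 11^d ≡ 198 (mod 199), base 11 does not prove 199 composite.

198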